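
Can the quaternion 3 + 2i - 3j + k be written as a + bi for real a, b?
No. The quaternion 3 + 2i - 3j + k has j-coefficient y = -3 and k-coefficient z = 1, not both zero, so it does not lie in the complex subalgebra spanned by 1 and i.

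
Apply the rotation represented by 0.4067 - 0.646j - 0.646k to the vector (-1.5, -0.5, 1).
(0.216, 1.54, -1.04)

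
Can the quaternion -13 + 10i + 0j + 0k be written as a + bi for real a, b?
Yes. The quaternion -13 + 10i has j- and k-coefficients y = z = 0, so it lies in the complex subalgebra spanned by 1 and i.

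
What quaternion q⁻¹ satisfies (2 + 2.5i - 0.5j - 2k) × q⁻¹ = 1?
0.1379 - 0.1724i + 0.0345j + 0.1379k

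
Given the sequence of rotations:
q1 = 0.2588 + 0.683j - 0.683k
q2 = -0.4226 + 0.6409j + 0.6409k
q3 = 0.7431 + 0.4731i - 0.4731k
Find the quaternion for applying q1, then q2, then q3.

q2 · q1 = -0.1094 - 0.8755i - 0.1228j + 0.4545k
q3 · q2 · q1 = 0.5479 - 0.7604i + 0.1079j + 0.3314k
0.5479 - 0.7604i + 0.1079j + 0.3314k


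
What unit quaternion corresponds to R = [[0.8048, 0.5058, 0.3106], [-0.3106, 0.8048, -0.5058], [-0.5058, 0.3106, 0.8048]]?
0.9239 + 0.2209i + 0.2209j - 0.2209k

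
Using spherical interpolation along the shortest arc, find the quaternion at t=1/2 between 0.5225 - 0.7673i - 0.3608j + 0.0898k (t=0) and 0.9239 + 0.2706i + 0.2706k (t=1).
0.8972 - 0.3081i - 0.2238j + 0.2236k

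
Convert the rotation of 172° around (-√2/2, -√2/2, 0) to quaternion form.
0.0698 - 0.7054i - 0.7054j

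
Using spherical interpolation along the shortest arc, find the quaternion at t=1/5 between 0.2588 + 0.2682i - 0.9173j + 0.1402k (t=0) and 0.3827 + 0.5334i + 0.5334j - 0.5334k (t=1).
0.1297 + 0.0989i - 0.951j + 0.2628k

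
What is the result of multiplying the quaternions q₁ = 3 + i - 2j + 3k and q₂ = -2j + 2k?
-10 + 2i - 8j + 4k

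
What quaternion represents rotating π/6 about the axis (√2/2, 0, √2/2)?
0.9659 + 0.183i + 0.183k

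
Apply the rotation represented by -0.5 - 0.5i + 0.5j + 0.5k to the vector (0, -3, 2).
(-2, 0, -3)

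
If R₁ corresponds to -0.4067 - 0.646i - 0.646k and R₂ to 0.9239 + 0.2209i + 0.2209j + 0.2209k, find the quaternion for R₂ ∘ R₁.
-0.0903 - 0.8294i - 0.0898j - 0.544k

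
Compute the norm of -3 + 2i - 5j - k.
√39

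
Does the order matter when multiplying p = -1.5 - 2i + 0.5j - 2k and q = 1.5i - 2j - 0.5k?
Yes: pq = 3 - 6.5i - j + 4k ≠ 3 + 2i + 7j - 2.5k = qp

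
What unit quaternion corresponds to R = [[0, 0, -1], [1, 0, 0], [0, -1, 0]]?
0.5 - 0.5i - 0.5j + 0.5k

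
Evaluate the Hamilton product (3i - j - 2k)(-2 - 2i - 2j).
4 - 10i + 6j - 4k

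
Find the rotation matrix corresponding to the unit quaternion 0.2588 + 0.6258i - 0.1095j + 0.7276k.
[[-0.0828, -0.5137, 0.854], [0.2396, -0.8421, -0.4833], [0.9673, 0.1646, 0.1928]]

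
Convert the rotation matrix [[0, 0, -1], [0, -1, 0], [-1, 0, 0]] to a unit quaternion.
-0.7071i + 0.7071k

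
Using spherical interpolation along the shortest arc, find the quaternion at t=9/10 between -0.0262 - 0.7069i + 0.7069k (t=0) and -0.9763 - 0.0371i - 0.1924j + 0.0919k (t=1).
-0.9532 - 0.1392i - 0.1871j + 0.1925k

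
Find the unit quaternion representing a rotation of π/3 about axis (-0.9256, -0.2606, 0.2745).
0.866 - 0.4628i - 0.1303j + 0.1373k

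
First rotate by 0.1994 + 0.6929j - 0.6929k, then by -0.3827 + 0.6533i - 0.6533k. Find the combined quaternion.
-0.529 + 0.5829i + 0.1875j + 0.5876k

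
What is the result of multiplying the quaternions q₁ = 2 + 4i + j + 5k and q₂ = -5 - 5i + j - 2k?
19 - 37i - 20j - 20k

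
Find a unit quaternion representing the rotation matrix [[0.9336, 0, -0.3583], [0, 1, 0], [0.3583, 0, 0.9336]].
0.9833 - 0.1822j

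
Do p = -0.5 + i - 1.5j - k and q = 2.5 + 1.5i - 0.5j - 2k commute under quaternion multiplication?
No: pq = -5.5 + 4.25i - 3j + 0.25k ≠ -5.5 - 0.75i - 4j - 3.25k = qp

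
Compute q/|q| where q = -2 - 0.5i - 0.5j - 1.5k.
-0.7698 - 0.1925i - 0.1925j - 0.5774k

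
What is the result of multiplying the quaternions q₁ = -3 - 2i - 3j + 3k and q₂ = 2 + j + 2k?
-9 - 13i - 5j - 2k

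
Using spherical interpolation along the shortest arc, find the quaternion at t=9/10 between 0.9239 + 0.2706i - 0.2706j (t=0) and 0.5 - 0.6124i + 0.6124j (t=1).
0.6191 - 0.5553i + 0.5553j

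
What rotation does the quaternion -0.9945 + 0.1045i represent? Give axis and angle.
axis = (1, 0, 0), θ = 348°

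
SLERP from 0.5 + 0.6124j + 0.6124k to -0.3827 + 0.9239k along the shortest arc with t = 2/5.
0.1637 + 0.4316j + 0.8871k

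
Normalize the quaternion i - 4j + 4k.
0.1741i - 0.6963j + 0.6963k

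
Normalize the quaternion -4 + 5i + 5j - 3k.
-0.4619 + 0.5774i + 0.5774j - 0.3464k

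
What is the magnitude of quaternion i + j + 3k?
√11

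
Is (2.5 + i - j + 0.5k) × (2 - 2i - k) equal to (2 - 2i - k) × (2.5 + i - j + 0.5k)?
No: pq = 7.5 - 2i - 2j - 3.5k ≠ 7.5 - 4i - 2j + 0.5k = qp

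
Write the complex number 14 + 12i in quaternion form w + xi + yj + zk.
14 + 12i + 0j + 0k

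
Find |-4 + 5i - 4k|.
√57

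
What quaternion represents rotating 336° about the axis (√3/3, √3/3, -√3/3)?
-0.9781 + 0.12i + 0.12j - 0.12k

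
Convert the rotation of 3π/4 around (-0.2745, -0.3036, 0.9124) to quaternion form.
0.3827 - 0.2536i - 0.2805j + 0.8429k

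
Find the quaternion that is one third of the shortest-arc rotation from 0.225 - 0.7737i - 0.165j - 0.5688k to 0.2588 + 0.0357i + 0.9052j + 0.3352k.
0.0651 - 0.6198i - 0.516j - 0.5877k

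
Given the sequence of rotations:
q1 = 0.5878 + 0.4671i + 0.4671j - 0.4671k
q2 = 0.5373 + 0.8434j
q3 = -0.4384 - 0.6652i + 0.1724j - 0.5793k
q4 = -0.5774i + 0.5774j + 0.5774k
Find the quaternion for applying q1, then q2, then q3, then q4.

q2 · q1 = -0.0781 - 0.143i + 0.7467j - 0.6449k
q3 · q2 · q1 = -0.5632 + 0.436i - 0.687j - 0.1441k
q4 · q3 · q2 · q1 = 0.7316 + 0.6387i - 0.1566j - 0.1803k
0.7316 + 0.6387i - 0.1566j - 0.1803k


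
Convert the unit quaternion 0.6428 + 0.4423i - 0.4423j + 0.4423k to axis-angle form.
axis = (√3/3, -√3/3, √3/3), θ = 100°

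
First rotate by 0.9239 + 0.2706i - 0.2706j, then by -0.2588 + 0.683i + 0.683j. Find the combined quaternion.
-0.2391 + 0.561i + 0.7011j - 0.3696k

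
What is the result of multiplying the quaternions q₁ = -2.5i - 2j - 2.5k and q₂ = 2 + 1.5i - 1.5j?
0.75 - 8.75i - 7.75j + 1.75k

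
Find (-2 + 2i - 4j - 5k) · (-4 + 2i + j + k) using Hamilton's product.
13 - 11i + 2j + 28k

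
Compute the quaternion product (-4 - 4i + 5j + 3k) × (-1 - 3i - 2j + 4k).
-10 + 42i + 10j + 4k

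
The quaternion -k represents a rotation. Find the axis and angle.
axis = (0, 0, -1), θ = π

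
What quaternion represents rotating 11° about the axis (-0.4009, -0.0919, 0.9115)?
0.9954 - 0.0384i - 0.0088j + 0.0874k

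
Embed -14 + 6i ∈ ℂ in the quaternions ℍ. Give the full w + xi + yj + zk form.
-14 + 6i + 0j + 0k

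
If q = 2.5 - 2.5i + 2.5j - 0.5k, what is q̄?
2.5 + 2.5i - 2.5j + 0.5k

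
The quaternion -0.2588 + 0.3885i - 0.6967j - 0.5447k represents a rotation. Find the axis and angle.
axis = (0.4022, -0.7213, -0.5639), θ = 7π/6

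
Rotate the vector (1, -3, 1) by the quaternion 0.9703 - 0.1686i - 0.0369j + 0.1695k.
(1.761, -2.001, 1.974)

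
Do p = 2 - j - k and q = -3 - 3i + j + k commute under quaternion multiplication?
No: pq = -4 - 6i + 8j + 2k ≠ -4 - 6i + 2j + 8k = qp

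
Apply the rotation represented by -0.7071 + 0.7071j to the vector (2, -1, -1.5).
(1.5, -1, 2)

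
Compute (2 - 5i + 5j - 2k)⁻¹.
0.0345 + 0.0862i - 0.0862j + 0.0345k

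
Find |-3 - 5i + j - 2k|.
√39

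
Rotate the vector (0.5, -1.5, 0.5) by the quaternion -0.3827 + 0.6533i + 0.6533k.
(-0.25, 1.061, 1.25)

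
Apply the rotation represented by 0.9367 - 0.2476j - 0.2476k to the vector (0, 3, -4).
(3.247, 2.142, -3.142)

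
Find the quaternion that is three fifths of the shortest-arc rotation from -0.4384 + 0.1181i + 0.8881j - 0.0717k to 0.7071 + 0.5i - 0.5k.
-0.757 - 0.3093i + 0.4688j + 0.3338k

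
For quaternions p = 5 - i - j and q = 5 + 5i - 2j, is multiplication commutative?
No: pq = 28 + 20i - 15j + 7k ≠ 28 + 20i - 15j - 7k = qp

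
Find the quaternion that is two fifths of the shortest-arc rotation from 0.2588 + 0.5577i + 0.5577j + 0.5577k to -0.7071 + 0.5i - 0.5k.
0.5734 + 0.1515i + 0.4194j + 0.6873k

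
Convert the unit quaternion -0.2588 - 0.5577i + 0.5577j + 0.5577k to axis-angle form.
axis = (-√3/3, √3/3, √3/3), θ = 7π/6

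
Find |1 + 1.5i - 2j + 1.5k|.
3.082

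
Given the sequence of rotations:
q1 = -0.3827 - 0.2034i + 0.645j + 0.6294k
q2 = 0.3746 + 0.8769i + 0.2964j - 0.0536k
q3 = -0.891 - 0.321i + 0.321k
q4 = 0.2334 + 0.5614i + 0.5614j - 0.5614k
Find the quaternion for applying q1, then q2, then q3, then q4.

q2 · q1 = -0.1224 - 0.1907i - 0.4128j + 0.8822k
q3 · q2 · q1 = -0.2353 + 0.3417i + 0.5898j - 0.6928k
q4 · q3 · q2 · q1 = -0.9668 - 0.1102i + 0.2027j + 0.1097k
-0.9668 - 0.1102i + 0.2027j + 0.1097k


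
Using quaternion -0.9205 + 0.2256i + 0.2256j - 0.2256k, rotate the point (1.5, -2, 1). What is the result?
(1.305, -0.504, 2.301)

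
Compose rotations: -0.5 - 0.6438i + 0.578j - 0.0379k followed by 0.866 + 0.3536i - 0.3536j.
-0.001 - 0.7209i + 0.6907j - 0.0561k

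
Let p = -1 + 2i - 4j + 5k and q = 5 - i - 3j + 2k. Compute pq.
-25 + 18i - 26j + 13k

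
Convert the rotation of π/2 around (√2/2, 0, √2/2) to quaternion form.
0.7071 + 0.5i + 0.5k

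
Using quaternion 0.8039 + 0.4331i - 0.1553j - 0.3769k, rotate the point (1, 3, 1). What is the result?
(1.506, -0.298, 2.94)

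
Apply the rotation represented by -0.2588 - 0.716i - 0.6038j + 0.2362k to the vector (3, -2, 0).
(-1.496, 2.501, -2.123)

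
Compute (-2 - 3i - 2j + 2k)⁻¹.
-0.0952 + 0.1429i + 0.0952j - 0.0952k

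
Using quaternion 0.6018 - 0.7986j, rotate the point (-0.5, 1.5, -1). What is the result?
(1.099, 1.5, -0.205)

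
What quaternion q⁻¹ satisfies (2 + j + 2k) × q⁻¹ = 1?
0.2222 - 0.1111j - 0.2222k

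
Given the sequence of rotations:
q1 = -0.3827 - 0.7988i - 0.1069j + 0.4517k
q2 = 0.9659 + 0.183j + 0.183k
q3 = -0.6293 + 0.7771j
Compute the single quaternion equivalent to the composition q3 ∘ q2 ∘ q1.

q2 · q1 = -0.4327 - 0.6693i - 0.3195j + 0.5124k
q3 · q2 · q1 = 0.5206 + 0.8194i - 0.1352j + 0.1977k
0.5206 + 0.8194i - 0.1352j + 0.1977k


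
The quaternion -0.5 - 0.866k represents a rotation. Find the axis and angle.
axis = (0, 0, -1), θ = 4π/3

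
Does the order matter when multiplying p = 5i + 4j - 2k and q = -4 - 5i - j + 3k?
Yes: pq = 35 - 10i - 21j + 23k ≠ 35 - 30i - 11j - 7k = qp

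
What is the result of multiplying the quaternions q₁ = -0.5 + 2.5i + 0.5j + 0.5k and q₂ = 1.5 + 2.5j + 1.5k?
-2.75 + 3.25i - 4.25j + 6.25k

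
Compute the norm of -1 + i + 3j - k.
√12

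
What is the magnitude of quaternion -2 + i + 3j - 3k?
√23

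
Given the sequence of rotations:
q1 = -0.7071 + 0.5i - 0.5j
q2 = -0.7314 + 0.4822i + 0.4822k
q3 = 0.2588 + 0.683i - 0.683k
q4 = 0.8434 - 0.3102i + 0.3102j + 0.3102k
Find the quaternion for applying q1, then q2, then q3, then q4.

q2 · q1 = 0.2761 - 0.4656i + 0.6068j - 0.5821k
q3 · q2 · q1 = -0.0081 + 0.4825i + 0.8726j + 0.0752k
q4 · q3 · q2 · q1 = -0.1512 + 0.1621i + 0.9064j - 0.3594k
-0.1512 + 0.1621i + 0.9064j - 0.3594k


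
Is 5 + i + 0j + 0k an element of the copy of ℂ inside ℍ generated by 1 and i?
Yes. The quaternion 5 + i has j- and k-coefficients y = z = 0, so it lies in the complex subalgebra spanned by 1 and i.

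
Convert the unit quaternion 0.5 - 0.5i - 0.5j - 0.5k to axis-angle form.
axis = (-√3/3, -√3/3, -√3/3), θ = 2π/3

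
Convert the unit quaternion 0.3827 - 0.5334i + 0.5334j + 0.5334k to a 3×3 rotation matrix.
[[-0.1381, -0.9773, -0.1608], [-0.1608, -0.1381, 0.9773], [-0.9773, 0.1608, -0.1381]]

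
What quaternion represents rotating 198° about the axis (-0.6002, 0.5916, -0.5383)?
-0.1564 - 0.5928i + 0.5843j - 0.5317k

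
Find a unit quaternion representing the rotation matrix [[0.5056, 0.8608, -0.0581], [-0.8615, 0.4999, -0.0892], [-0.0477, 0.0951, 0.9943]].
0.866 + 0.0532i - 0.003j - 0.4972k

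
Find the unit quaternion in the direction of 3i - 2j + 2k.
0.7276i - 0.4851j + 0.4851k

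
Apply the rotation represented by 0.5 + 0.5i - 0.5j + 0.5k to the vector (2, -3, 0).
(3, 0, 2)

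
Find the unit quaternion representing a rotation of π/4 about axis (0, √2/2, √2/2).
0.9239 + 0.2706j + 0.2706k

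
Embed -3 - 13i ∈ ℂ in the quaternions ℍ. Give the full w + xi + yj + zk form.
-3 - 13i + 0j + 0k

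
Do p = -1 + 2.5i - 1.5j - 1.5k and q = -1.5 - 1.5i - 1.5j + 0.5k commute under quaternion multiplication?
No: pq = 3.75 - 5.25i + 4.75j - 4.25k ≠ 3.75 + 0.75i + 2.75j + 7.75k = qp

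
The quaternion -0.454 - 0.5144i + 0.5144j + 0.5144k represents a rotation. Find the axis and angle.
axis = (-√3/3, √3/3, √3/3), θ = 234°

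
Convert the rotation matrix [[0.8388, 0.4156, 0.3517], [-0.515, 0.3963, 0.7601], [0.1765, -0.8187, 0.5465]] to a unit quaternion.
0.8339 - 0.4733i + 0.0525j - 0.279k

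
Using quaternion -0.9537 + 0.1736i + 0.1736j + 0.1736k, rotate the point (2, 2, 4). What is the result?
(1.458, 2.783, 3.759)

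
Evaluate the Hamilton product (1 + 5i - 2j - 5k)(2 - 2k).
-8 + 14i + 6j - 12k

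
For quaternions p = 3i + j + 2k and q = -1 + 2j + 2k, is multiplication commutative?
No: pq = -6 - 5i - 7j + 4k ≠ -6 - i + 5j - 8k = qp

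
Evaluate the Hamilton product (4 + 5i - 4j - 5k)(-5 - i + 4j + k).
6 - 13i + 36j + 45k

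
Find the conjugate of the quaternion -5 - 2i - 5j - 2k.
-5 + 2i + 5j + 2k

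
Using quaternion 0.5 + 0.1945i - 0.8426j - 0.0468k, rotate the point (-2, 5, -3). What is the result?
(2.026, 5.696, 1.205)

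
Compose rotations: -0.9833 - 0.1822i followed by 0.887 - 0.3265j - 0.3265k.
-0.8722 - 0.1616i + 0.3805j + 0.2616k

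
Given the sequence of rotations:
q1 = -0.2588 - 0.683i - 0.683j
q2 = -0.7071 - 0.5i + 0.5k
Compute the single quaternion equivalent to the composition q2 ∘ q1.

q2 · q1 = -0.1585 + 0.9538i + 0.1414j + 0.2121k
-0.1585 + 0.9538i + 0.1414j + 0.2121k


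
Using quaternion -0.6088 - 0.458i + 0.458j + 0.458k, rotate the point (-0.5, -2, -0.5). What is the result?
(0.132, 0.236, -2.104)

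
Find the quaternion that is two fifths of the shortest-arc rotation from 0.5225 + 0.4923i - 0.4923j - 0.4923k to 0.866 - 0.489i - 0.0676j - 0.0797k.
0.8225 + 0.1069i - 0.3919j - 0.3981k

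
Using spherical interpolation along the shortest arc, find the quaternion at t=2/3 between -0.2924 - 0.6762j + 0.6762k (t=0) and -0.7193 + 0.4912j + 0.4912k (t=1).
-0.7099 + 0.0927j + 0.6981k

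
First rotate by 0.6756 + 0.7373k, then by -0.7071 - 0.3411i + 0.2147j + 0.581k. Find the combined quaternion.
-0.9061 - 0.0721i + 0.3965j - 0.1288k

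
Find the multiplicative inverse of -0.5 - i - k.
-0.2222 + 0.4444i + 0.4444k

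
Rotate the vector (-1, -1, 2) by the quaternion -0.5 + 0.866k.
(-0.366, 1.366, 2)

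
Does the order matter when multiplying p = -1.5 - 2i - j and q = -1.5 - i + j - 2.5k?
Yes: pq = 1.25 + 7i - 5j + 0.75k ≠ 1.25 + 2i + 5j + 6.75k = qp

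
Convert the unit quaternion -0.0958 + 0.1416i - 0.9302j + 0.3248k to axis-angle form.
axis = (0.1423, -0.9345, 0.3263), θ = 191°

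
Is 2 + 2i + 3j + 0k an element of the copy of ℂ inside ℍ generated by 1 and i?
No. The quaternion 2 + 2i + 3j has j-coefficient y = 3 and k-coefficient z = 0, not both zero, so it does not lie in the complex subalgebra spanned by 1 and i.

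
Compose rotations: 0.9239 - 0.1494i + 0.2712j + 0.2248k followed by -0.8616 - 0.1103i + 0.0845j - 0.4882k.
-0.7257 + 0.1782i - 0.0579j - 0.662k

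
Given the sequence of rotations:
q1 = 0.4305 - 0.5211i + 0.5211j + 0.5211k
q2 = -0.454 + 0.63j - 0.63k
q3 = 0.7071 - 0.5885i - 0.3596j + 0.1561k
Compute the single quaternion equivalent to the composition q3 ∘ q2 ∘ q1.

q2 · q1 = -0.1954 + 0.8932i + 0.3629j - 0.1795k
q3 · q2 · q1 = 0.546 + 0.7545i + 0.3607j - 0.0498k
0.546 + 0.7545i + 0.3607j - 0.0498k


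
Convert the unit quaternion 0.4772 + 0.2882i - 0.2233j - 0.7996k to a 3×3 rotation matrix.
[[-0.3784, 0.6344, -0.674], [-0.8918, -0.4448, 0.082], [-0.2478, 0.6322, 0.7342]]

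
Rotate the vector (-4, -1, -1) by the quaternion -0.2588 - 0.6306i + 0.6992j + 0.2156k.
(1.687, 3.887, -0.215)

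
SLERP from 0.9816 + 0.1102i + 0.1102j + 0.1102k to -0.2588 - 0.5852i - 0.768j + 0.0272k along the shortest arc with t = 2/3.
0.6008 + 0.4911i + 0.6303j + 0.0246k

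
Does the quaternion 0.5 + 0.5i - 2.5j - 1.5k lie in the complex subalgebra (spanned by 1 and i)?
No. The quaternion 0.5 + 0.5i - 2.5j - 1.5k has j-coefficient y = -2.5 and k-coefficient z = -1.5, not both zero, so it does not lie in the complex subalgebra spanned by 1 and i.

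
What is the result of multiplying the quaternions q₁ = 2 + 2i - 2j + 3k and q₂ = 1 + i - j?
-2 + 7i - j + 3k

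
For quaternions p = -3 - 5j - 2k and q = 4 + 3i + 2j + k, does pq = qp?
No: pq = -10i - 32j + 4k ≠ -8i - 20j - 26k = qp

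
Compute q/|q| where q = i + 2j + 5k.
0.1826i + 0.3651j + 0.9129k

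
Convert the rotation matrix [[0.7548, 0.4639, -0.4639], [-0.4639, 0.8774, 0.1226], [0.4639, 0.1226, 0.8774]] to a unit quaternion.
0.9367 - 0.2476j - 0.2476k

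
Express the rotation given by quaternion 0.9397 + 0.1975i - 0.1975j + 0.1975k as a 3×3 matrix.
[[0.844, -0.4492, -0.2932], [0.2932, 0.844, -0.4492], [0.4492, 0.2932, 0.844]]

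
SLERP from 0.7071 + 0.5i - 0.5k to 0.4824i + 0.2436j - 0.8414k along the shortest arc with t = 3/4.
0.1984 + 0.5223i + 0.1929j - 0.8066k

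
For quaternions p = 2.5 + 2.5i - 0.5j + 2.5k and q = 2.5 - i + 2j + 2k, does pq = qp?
No: pq = 4.75 - 2.25i - 3.75j + 15.75k ≠ 4.75 + 9.75i + 11.25j + 6.75k = qp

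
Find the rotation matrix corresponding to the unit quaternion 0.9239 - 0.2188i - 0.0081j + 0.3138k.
[[0.8029, -0.5763, -0.1523], [0.5834, 0.7073, 0.3992], [-0.1224, -0.4094, 0.9041]]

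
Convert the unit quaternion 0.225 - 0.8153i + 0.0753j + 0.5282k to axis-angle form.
axis = (-0.8368, 0.0773, 0.5421), θ = 154°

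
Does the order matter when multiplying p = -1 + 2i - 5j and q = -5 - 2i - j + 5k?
Yes: pq = 4 - 33i + 16j - 17k ≠ 4 + 17i + 36j + 7k = qp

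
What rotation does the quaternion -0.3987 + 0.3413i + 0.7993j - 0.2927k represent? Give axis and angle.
axis = (0.3722, 0.8716, -0.3192), θ = 227°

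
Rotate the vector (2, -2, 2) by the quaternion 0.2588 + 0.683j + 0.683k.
(-0.318, 2.439, -2.439)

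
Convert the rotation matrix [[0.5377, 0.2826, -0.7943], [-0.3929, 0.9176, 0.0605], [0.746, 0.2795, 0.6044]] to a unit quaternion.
0.8746 + 0.0626i - 0.4403j - 0.1931k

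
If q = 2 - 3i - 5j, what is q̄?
2 + 3i + 5j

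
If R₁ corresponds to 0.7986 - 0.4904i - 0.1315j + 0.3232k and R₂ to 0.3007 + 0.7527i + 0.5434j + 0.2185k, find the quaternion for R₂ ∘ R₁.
0.6101 + 0.658i + 0.044j + 0.4392k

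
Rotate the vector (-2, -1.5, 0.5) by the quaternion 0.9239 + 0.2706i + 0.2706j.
(-1.677, -1.823, 0.604)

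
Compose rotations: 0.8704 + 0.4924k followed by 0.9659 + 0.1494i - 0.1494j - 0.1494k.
0.9143 + 0.0565i - 0.2036j + 0.3456k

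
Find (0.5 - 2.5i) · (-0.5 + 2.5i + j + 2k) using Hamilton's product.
6 + 2.5i + 5.5j - 1.5k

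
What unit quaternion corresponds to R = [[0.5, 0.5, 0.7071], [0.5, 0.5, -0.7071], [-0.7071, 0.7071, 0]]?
0.7071 + 0.5i + 0.5j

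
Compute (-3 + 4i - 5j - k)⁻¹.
-0.0588 - 0.0784i + 0.098j + 0.0196k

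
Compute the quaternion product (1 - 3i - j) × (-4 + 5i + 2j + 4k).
13 + 13i + 18j + 3k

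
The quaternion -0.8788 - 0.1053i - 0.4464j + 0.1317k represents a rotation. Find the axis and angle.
axis = (-0.2207, -0.9355, 0.276), θ = 303°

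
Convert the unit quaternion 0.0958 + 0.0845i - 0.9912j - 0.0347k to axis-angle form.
axis = (0.0849, -0.9958, -0.0349), θ = 169°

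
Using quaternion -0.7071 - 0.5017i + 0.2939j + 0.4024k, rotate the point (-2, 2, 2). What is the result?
(-2.097, 1.127, 2.516)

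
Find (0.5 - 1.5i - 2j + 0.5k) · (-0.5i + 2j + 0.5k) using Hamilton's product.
3 - 2.25i + 1.5j - 3.75k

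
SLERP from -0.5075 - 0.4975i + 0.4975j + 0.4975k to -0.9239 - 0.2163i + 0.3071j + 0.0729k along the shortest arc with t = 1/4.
-0.6444 - 0.4455i + 0.47j + 0.4067k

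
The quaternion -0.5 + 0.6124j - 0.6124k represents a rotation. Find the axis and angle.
axis = (0, √2/2, -√2/2), θ = 4π/3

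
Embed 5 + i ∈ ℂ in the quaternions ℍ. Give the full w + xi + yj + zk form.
5 + i + 0j + 0k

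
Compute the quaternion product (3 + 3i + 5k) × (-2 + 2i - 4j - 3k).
3 + 20i + 7j - 31k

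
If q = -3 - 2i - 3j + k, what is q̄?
-3 + 2i + 3j - k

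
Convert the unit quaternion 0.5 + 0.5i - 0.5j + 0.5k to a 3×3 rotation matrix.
[[0, -1, 0], [0, 0, -1], [1, 0, 0]]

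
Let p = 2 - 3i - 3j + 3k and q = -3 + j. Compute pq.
-3 + 6i + 11j - 12k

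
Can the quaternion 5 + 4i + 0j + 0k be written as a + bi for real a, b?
Yes. The quaternion 5 + 4i has j- and k-coefficients y = z = 0, so it lies in the complex subalgebra spanned by 1 and i.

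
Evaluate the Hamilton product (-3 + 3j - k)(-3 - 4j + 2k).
23 + 2i + 3j - 3k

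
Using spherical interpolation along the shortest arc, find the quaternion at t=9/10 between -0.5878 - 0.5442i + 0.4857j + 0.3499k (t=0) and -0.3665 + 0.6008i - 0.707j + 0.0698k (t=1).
0.2714 - 0.6325i + 0.7251j - 0.0221k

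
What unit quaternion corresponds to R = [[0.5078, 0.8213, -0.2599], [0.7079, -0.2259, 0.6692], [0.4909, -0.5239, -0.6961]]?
-0.3827 + 0.7794i + 0.4905j + 0.0741k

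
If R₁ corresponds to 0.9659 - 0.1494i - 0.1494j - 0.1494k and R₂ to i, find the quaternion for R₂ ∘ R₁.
0.1494 + 0.9659i + 0.1494j - 0.1494k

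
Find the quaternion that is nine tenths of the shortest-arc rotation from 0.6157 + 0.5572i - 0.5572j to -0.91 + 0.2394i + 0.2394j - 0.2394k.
0.9181 - 0.1569i - 0.288j + 0.2225k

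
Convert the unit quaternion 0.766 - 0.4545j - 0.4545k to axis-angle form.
axis = (0, -√2/2, -√2/2), θ = 80°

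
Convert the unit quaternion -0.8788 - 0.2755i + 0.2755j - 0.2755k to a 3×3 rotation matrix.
[[0.6964, -0.636, -0.3324], [0.3324, 0.6964, -0.636], [0.636, 0.3324, 0.6964]]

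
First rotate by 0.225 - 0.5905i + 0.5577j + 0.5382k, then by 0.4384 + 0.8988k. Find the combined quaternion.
-0.3851 - 0.7601i - 0.2862j + 0.4382k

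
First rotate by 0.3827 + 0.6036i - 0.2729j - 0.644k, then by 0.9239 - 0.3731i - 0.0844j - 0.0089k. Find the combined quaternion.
0.55 + 0.4668i - 0.5301j - 0.4456k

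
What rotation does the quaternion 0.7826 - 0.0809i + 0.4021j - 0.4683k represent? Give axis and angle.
axis = (-0.13, 0.6459, -0.7523), θ = 77°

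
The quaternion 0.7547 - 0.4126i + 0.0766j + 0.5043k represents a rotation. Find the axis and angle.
axis = (-0.6289, 0.1168, 0.7687), θ = 82°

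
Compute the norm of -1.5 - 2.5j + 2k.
3.536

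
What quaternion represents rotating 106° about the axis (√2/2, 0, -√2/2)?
0.6018 + 0.5647i - 0.5647k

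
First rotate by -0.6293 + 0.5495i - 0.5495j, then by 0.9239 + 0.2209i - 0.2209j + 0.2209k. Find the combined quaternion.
-0.8242 + 0.4901i - 0.2473j - 0.139k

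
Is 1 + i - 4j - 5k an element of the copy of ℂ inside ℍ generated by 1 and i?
No. The quaternion 1 + i - 4j - 5k has j-coefficient y = -4 and k-coefficient z = -5, not both zero, so it does not lie in the complex subalgebra spanned by 1 and i.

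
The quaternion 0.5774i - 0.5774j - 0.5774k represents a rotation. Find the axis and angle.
axis = (√3/3, -√3/3, -√3/3), θ = π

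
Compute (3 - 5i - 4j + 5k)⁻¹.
0.04 + 0.0667i + 0.0533j - 0.0667k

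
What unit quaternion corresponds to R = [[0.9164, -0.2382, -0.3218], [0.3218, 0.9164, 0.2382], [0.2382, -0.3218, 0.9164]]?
0.9681 - 0.1446i - 0.1446j + 0.1446k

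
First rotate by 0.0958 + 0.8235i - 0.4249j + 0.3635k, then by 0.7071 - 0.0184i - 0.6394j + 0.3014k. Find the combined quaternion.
-0.2983 + 0.4762i - 0.1068j + 0.8203k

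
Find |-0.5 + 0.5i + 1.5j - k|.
1.936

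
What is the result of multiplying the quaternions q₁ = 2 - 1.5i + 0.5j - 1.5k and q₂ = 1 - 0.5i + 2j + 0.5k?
1 + 0.75i + 6j - 3.25k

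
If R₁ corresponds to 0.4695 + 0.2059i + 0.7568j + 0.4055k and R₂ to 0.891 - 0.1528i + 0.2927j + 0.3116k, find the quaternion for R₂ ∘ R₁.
0.1019 - 0.0054i + 0.9379j + 0.3317k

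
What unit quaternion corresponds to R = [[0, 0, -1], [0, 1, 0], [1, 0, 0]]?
0.7071 - 0.7071j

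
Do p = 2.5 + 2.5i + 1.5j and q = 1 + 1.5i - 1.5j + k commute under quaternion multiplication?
No: pq = 1 + 7.75i - 4.75j - 3.5k ≠ 1 + 4.75i + 0.25j + 8.5k = qp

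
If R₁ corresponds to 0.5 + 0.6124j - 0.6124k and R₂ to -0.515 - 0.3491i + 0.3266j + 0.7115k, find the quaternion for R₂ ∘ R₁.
-0.0218 - 0.8103i - 0.3659j + 0.4573k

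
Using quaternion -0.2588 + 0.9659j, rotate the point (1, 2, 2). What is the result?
(-1.866, 2, -1.232)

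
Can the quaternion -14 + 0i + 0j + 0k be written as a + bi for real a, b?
Yes. The quaternion -14 has j- and k-coefficients y = z = 0, so it lies in the complex subalgebra spanned by 1 and i.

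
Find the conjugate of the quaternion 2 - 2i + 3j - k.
2 + 2i - 3j + k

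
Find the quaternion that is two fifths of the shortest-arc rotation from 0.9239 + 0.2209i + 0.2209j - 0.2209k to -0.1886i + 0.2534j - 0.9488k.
0.6846 + 0.0645i + 0.2969j - 0.6625k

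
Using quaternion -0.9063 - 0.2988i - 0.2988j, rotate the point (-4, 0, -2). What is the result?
(-4.369, 0.369, 0.881)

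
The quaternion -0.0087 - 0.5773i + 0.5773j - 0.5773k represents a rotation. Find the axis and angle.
axis = (-√3/3, √3/3, -√3/3), θ = 181°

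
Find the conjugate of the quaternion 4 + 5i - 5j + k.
4 - 5i + 5j - k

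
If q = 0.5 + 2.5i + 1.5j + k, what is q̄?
0.5 - 2.5i - 1.5j - k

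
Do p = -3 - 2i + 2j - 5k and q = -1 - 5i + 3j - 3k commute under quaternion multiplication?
No: pq = -28 + 26i + 8j + 18k ≠ -28 + 8i - 30j + 10k = qp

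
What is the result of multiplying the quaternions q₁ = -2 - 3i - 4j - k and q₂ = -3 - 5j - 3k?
-17 + 16i + 13j + 24k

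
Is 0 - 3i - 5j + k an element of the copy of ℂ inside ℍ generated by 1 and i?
No. The quaternion -3i - 5j + k has j-coefficient y = -5 and k-coefficient z = 1, not both zero, so it does not lie in the complex subalgebra spanned by 1 and i.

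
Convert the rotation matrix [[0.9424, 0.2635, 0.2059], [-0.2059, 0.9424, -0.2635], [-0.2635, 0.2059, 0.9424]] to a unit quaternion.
0.9782 + 0.12i + 0.12j - 0.12k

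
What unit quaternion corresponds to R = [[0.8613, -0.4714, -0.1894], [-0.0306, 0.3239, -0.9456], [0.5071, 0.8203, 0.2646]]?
0.7826 + 0.5641i - 0.2225j + 0.1408k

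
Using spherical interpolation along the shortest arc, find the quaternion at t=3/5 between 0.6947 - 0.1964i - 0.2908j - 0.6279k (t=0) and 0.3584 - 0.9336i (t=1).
0.5829 - 0.741i - 0.1401j - 0.3026k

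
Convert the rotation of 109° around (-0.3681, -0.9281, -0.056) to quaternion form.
0.5807 - 0.2997i - 0.7556j - 0.0456k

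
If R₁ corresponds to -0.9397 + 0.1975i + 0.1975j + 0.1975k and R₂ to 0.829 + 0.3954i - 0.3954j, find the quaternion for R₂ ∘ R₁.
-0.779 - 0.2859i + 0.4572j + 0.3199k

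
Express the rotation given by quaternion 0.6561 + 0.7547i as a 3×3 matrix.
[[1, 0, 0], [0, -0.1391, -0.9903], [0, 0.9903, -0.1391]]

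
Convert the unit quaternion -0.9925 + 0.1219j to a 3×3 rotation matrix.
[[0.9703, 0, -0.242], [0, 1, 0], [0.242, 0, 0.9703]]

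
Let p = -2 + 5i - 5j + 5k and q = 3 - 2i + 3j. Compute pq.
19 + 4i - 31j + 20k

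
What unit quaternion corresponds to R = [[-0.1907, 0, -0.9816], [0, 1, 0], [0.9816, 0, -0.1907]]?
0.6361 - 0.7716j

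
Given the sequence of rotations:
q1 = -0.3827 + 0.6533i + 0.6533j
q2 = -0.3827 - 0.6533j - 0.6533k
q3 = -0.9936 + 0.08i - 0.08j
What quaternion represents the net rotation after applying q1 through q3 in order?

q2 · q1 = 0.5733 + 0.1768i - 0.4268j + 0.6768k
q3 · q2 · q1 = -0.6179 - 0.1839i + 0.3241j - 0.6925k
-0.6179 - 0.1839i + 0.3241j - 0.6925k


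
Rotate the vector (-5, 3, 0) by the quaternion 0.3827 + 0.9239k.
(1.414, -5.657, 0)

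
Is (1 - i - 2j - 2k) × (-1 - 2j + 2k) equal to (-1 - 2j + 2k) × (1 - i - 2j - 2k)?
No: pq = -1 - 7i + 2j + 6k ≠ -1 + 9i - 2j + 2k = qp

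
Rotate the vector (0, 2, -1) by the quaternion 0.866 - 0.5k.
(1.732, 1, -1)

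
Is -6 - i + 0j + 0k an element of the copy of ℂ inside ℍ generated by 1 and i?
Yes. The quaternion -6 - i has j- and k-coefficients y = z = 0, so it lies in the complex subalgebra spanned by 1 and i.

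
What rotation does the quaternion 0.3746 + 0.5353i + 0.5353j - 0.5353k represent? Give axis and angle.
axis = (√3/3, √3/3, -√3/3), θ = 136°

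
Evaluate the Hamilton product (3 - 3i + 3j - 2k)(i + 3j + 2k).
-2 + 15i + 13j - 6k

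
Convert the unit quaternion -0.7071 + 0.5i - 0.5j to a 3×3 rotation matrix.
[[0.5, -0.5, 0.7071], [-0.5, 0.5, 0.7071], [-0.7071, -0.7071, 0]]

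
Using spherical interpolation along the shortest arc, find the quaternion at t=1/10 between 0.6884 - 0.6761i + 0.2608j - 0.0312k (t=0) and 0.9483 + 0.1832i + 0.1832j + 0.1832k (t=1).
0.7502 - 0.6063i + 0.2636j - 0.0075k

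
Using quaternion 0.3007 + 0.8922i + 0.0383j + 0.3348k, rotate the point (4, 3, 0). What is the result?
(2.693, -1.37, 3.984)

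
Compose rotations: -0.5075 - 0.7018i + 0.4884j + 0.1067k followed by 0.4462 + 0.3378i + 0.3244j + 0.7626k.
-0.2292 - 0.8224i - 0.5179j + 0.0532k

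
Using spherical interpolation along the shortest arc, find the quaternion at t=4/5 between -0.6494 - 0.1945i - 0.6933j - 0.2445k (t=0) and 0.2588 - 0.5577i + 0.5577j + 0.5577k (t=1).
-0.3699 + 0.4271i - 0.6332j - 0.529k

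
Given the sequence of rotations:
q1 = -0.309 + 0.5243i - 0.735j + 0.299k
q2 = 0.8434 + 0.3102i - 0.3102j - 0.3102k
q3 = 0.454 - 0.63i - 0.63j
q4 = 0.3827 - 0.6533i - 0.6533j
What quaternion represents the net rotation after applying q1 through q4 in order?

q2 · q1 = -0.5585 + 0.0256i - 0.7794j + 0.2827k
q3 · q2 · q1 = -0.7285 + 0.1854i + 0.1761j + 0.6355k
q4 · q3 · q2 · q1 = -0.0426 + 0.1317i + 0.9585j + 0.2493k
-0.0426 + 0.1317i + 0.9585j + 0.2493k


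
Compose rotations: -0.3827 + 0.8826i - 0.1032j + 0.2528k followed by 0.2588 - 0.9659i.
0.7535 + 0.5981i + 0.2175j + 0.1651k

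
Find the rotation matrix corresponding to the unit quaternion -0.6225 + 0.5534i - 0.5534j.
[[0.3875, -0.6125, 0.689], [-0.6125, 0.3875, 0.689], [-0.689, -0.689, -0.225]]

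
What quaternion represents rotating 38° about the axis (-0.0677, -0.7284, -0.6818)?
0.9455 - 0.022i - 0.2371j - 0.222k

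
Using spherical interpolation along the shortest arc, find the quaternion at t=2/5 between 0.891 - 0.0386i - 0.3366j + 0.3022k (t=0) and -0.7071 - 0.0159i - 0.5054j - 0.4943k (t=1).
0.9062 - 0.0182i + 0.0066j + 0.4223k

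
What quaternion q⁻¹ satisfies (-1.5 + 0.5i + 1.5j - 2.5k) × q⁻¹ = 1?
-0.1364 - 0.0455i - 0.1364j + 0.2273k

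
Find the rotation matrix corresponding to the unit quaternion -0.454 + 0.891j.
[[-0.5878, 0, -0.809], [0, 1, 0], [0.809, 0, -0.5878]]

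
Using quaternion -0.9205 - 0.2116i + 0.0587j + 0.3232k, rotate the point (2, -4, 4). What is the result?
(-1.692, -5.452, 1.847)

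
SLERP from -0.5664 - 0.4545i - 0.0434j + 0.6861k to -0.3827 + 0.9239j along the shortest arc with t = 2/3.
-0.5691 - 0.2068i + 0.732j + 0.3122k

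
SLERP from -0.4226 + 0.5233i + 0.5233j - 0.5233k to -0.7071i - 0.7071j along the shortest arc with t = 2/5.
-0.2691 + 0.639i + 0.639j - 0.3332k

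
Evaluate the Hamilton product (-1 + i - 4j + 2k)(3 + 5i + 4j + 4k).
-26i - 10j + 26k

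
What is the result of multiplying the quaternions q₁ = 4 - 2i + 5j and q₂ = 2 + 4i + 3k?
16 + 27i + 16j - 8k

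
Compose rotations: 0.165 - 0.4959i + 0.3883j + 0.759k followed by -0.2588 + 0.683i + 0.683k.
-0.2224 - 0.0242i - 0.9576j + 0.1815k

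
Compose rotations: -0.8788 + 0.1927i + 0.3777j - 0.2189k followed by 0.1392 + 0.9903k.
0.0944 - 0.3472i + 0.2434j - 0.9007k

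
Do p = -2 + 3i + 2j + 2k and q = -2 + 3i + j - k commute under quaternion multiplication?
No: pq = -5 - 16i + 3j - 5k ≠ -5 - 8i - 15j + k = qp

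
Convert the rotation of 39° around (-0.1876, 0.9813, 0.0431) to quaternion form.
0.9426 - 0.0626i + 0.3276j + 0.0144k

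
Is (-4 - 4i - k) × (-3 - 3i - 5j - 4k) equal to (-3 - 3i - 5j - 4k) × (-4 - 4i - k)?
No: pq = -4 + 19i + 7j + 39k ≠ -4 + 29i + 33j - k = qp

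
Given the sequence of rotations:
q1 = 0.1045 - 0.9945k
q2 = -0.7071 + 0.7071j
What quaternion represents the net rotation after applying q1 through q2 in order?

q2 · q1 = -0.0739 - 0.7032i + 0.0739j + 0.7032k
-0.0739 - 0.7032i + 0.0739j + 0.7032k


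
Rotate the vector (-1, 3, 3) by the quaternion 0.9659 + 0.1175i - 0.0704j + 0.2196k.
(-2.469, 1.446, 3.288)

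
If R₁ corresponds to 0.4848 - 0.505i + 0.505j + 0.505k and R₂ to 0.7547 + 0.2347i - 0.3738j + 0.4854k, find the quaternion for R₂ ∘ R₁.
0.428 - 0.7012i - 0.1637j + 0.5462k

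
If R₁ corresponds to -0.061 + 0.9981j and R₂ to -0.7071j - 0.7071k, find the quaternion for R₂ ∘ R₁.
0.7058 + 0.7058i + 0.0431j + 0.0431k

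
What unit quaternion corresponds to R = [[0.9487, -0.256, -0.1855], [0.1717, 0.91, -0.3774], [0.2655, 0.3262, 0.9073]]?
0.9703 + 0.1813i - 0.1162j + 0.1102k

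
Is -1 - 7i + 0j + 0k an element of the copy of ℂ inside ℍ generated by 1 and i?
Yes. The quaternion -1 - 7i has j- and k-coefficients y = z = 0, so it lies in the complex subalgebra spanned by 1 and i.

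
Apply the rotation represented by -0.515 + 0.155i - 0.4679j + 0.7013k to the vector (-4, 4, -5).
(0.498, 5.826, -4.776)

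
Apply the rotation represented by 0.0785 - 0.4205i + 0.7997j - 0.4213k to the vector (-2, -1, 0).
(1.874, 1.186, 0.282)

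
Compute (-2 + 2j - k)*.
-2 - 2j + k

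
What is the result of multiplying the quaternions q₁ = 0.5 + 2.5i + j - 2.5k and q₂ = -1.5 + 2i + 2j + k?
-5.25 + 3.25i - 8j + 7.25k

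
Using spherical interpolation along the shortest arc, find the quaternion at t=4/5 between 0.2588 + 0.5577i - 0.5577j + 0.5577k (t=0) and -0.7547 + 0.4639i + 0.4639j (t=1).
0.7572 - 0.2671i - 0.5757j + 0.1543k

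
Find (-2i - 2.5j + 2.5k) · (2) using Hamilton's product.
-4i - 5j + 5k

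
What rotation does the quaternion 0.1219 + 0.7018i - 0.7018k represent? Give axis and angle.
axis = (√2/2, 0, -√2/2), θ = 166°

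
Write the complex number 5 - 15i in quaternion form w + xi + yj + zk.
5 - 15i + 0j + 0k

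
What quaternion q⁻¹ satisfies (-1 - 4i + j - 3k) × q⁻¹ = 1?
-0.037 + 0.1481i - 0.037j + 0.1111k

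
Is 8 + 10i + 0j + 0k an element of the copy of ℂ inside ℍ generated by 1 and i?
Yes. The quaternion 8 + 10i has j- and k-coefficients y = z = 0, so it lies in the complex subalgebra spanned by 1 and i.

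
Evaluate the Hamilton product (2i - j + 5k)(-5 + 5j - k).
10 - 34i + 7j - 15k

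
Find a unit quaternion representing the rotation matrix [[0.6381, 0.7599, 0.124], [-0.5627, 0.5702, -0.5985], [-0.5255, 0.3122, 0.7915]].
0.866 + 0.2629i + 0.1875j - 0.3818k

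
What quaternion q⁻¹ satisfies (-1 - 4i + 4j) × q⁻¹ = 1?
-0.0303 + 0.1212i - 0.1212j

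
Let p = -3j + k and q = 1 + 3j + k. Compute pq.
8 - 6i - 3j + k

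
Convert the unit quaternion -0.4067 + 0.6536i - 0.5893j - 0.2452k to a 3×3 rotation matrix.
[[0.1852, -0.9698, 0.1588], [-0.5709, 0.0254, 0.8206], [-0.7999, -0.2426, -0.5489]]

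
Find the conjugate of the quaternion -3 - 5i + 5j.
-3 + 5i - 5j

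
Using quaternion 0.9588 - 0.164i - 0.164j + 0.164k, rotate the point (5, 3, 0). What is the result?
(3.68, 4.519, 0.199)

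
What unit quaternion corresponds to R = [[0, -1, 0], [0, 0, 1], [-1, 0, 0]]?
0.5 - 0.5i + 0.5j + 0.5k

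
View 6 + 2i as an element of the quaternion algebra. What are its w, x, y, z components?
6 + 2i + 0j + 0k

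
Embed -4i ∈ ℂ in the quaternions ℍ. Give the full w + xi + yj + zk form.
0 - 4i + 0j + 0k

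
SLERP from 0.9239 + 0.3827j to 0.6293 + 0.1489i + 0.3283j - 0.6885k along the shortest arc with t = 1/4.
0.8995 + 0.0411i + 0.3913j - 0.19k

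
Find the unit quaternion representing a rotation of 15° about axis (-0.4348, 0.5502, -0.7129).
0.9914 - 0.0568i + 0.0718j - 0.0931k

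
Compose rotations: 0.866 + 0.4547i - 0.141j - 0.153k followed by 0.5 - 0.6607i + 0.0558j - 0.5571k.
0.6561 - 0.4319i - 0.3766j - 0.4912k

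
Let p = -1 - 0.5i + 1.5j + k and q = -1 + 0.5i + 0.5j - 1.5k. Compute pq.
2 - 2.75i - 2.25j - 0.5k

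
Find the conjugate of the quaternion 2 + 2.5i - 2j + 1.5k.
2 - 2.5i + 2j - 1.5k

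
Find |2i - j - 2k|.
3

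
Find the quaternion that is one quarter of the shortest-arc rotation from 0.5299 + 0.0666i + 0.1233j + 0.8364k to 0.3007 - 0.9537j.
0.5957 + 0.0608i - 0.2436j + 0.763k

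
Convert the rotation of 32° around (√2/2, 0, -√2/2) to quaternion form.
0.9613 + 0.1949i - 0.1949k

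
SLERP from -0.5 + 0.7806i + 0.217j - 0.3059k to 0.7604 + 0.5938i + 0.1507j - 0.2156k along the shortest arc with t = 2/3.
0.3907 + 0.8366i + 0.2209j - 0.314k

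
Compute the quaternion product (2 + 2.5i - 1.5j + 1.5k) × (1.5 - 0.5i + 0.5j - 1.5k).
7.25 + 4.25i + 1.75j - 0.25k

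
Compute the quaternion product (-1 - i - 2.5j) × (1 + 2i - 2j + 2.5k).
-4 - 9.25i + 2j + 4.5k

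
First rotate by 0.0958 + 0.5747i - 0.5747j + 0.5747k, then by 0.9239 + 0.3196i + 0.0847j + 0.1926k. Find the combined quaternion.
-0.1572 + 0.7209i - 0.5958j + 0.3171k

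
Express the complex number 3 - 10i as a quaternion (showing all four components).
3 - 10i + 0j + 0k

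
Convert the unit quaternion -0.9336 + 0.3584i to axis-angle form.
axis = (1, 0, 0), θ = 318°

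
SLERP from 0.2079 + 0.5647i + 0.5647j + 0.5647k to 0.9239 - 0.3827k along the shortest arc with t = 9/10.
-0.8774 + 0.087i + 0.087j + 0.4637k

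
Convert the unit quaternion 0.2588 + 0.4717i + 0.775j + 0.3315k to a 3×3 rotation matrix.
[[-0.421, 0.5596, 0.7139], [0.9027, 0.3352, 0.2697], [-0.0884, 0.758, -0.6463]]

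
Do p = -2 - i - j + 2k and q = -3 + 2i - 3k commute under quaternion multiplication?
No: pq = 14 + 2i + 4j + 2k ≠ 14 - 4i + 2j - 2k = qp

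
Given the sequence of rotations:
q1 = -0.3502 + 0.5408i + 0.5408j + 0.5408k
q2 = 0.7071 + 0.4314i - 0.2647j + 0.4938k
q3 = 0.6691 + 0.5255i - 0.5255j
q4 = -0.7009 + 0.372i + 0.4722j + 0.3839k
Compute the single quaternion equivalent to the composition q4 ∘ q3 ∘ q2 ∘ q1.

q2 · q1 = -0.6048 - 0.1789i + 0.5088j + 0.5859k
q3 · q2 · q1 = -0.0433 - 0.7454i + 0.3504j + 0.5654k
q4 · q3 · q2 · q1 = -0.0749 + 0.6388i - 0.7625j + 0.0694k
-0.0749 + 0.6388i - 0.7625j + 0.0694k
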